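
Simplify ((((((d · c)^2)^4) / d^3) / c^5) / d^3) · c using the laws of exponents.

c^4d^2

((((((d · c)^2)^4) / d^3) / c^5) / d^3) · c
= (((((d · c)^8) / d^3) / c^5) / d^3) · c    [power of a power]
= (((((d^8) · (c^8)) / d^3) / c^5) / d^3) · c    [power of a product]
= c^4d^2    [quotient of powers; product of powers]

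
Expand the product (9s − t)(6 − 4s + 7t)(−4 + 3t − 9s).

−216s − 52st − 342s² − 711s²t + 324s³ + 264st² + 24t + 10t² − 21t³

(9s − t)(6 − 4s + 7t)(−4 + 3t − 9s)
= (54s − 36s² + 63st − 6t + 4st − 7t²)(−4 + 3t − 9s)    [distributive law]
= (54s − 36s² + 67st − 6t − 7t²)(−4 + 3t − 9s)    [combine like terms]
= −216s + 162st − 486s² + 144s² − 108s²t + 324s³ − 268st + 201st² − 603s²t + 24t − 18t² + 54st + 28t² − 21t³ + 63st²    [distributive law]
= −216s − 52st − 342s² − 711s²t + 324s³ + 264st² + 24t + 10t² − 21t³    [combine like terms]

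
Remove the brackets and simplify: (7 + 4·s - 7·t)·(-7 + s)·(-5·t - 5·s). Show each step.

245·t + 245·s - 140·s·t + 105·s^2 + 15·s^2·t - 20·s^3 - 245·t^2 + 35·s·t^2

(7 + 4·s - 7·t)·(-7 + s)·(-5·t - 5·s)
= (-49 + 7·s - 28·s + 4·s^2 + 49·t - 7·s·t)·(-5·t - 5·s)    [distributive law]
= (-49 - 21·s + 4·s^2 + 49·t - 7·s·t)·(-5·t - 5·s)    [combine like terms]
= 245·t + 245·s + 105·s·t + 105·s^2 - 20·s^2·t - 20·s^3 - 245·t^2 - 245·s·t + 35·s·t^2 + 35·s^2·t    [distributive law]
= 245·t + 245·s - 140·s·t + 105·s^2 + 15·s^2·t - 20·s^3 - 245·t^2 + 35·s·t^2    [combine like terms]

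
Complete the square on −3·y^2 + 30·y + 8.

−3(y − 5)^2 + 83

−3·y^2 + 30·y + 8
= −3(y^2 − 10·y) + 8    [factor out -3 from the y-terms]
= −3(y^2 − 10·y + 25 − 25) + 8    [add and subtract 25 inside the bracket]
= −3(y − 5)^2 + 75 + 8    [perfect-square identity]
= −3(y − 5)^2 + 83    [combine constants]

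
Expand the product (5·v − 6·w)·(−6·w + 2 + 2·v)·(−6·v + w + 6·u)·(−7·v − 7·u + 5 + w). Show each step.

−1894·v^3·w − 10·u·v^2·w + 676·v^2·w + 2068·v^2·w^2 + 42·u·v·w^2 − 1124·v·w^2 − 510·v·w^3 + 1764·u^2·v·w − 1270·u·v·w + 120·v^3 + 300·u·v^2 − 300·v^2 + 410·v·w − 420·u^2·v + 300·u·v + 420·v^4 − 420·u^2·v^2 − 36·u·w^3 + 168·w^3 + 36·w^4 − 1512·u^2·w^2 + 1092·u·w^2 − 60·w^2 + 504·u^2·w − 360·u·w

(5·v − 6·w)·(−6·w + 2 + 2·v)·(−6·v + w + 6·u)·(−7·v − 7·u + 5 + w)
= (−30·v·w + 10·v + 10·v^2 + 36·w^2 − 12·w − 12·v·w)·(−6·v + w + 6·u)·(−7·v − 7·u + 5 + w)    [distributive law]
= (−42·v·w + 10·v + 10·v^2 + 36·w^2 − 12·w)·(−6·v + w + 6·u)·(−7·v − 7·u + 5 + w)    [combine like terms]
= (252·v^2·w − 42·v·w^2 − 252·u·v·w − 60·v^2 + 10·v·w + 60·u·v − 60·v^3 + 10·v^2·w + 60·u·v^2 − 216·v·w^2 + 36·w^3 + 216·u·w^2 + 72·v·w − 12·w^2 − 72·u·w)·(−7·v − 7·u + 5 + w)    [distributive law]
= (262·v^2·w − 258·v·w^2 − 252·u·v·w − 60·v^2 + 82·v·w + 60·u·v − 60·v^3 + 60·u·v^2 + 36·w^3 + 216·u·w^2 − 12·w^2 − 72·u·w)·(−7·v − 7·u + 5 + w)    [combine like terms]
= −1834·v^3·w − 1834·u·v^2·w + 1310·v^2·w + 262·v^2·w^2 + 1806·v^2·w^2 + 1806·u·v·w^2 − 1290·v·w^2 − 258·v·w^3 + 1764·u·v^2·w + 1764·u^2·v·w − 1260·u·v·w − 252·u·v·w^2 + 420·v^3 + 420·u·v^2 − 300·v^2 − 60·v^2·w − 574·v^2·w − 574·u·v·w + 410·v·w + 82·v·w^2 − 420·u·v^2 − 420·u^2·v + 300·u·v + 60·u·v·w + 420·v^4 + 420·u·v^3 − 300·v^3 − 60·v^3·w − 420·u·v^3 − 420·u^2·v^2 + 300·u·v^2 + 60·u·v^2·w − 252·v·w^3 − 252·u·w^3 + 180·w^3 + 36·w^4 − 1512·u·v·w^2 − 1512·u^2·w^2 + 1080·u·w^2 + 216·u·w^3 + 84·v·w^2 + 84·u·w^2 − 60·w^2 − 12·w^3 + 504·u·v·w + 504·u^2·w − 360·u·w − 72·u·w^2    [distributive law]
= −1894·v^3·w − 10·u·v^2·w + 676·v^2·w + 2068·v^2·w^2 + 42·u·v·w^2 − 1124·v·w^2 − 510·v·w^3 + 1764·u^2·v·w − 1270·u·v·w + 120·v^3 + 300·u·v^2 − 300·v^2 + 410·v·w − 420·u^2·v + 300·u·v + 420·v^4 − 420·u^2·v^2 − 36·u·w^3 + 168·w^3 + 36·w^4 − 1512·u^2·w^2 + 1092·u·w^2 − 60·w^2 + 504·u^2·w − 360·u·w    [combine like terms]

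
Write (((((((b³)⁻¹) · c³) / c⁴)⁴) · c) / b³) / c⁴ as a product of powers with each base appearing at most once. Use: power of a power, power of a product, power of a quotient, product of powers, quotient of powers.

b⁻¹⁵c⁻⁷

(((((((b³)⁻¹) · c³) / c⁴)⁴) · c) / b³) / c⁴
= (((((((b³)⁻¹) · c³)⁴) / ((c⁴)⁴)) · c) / b³) / c⁴    [power of a quotient]
= (((((((b³)⁻¹)⁴) · ((c³)⁴)) / ((c⁴)⁴)) · c) / b³) / c⁴    [power of a product]
= ((((((b³)⁻⁴) · ((c³)⁴)) / ((c⁴)⁴)) · c) / b³) / c⁴    [power of a power]
= ((((b⁻¹² · ((c³)⁴)) / ((c⁴)⁴)) · c) / b³) / c⁴    [power of a power]
= ((((b⁻¹² · c¹²) / ((c⁴)⁴)) · c) / b³) / c⁴    [power of a power]
= ((((b⁻¹² · c¹²) / c¹⁶) · c) / b³) / c⁴    [power of a power]
= b⁻¹⁵c⁻⁷    [quotient of powers; product of powers]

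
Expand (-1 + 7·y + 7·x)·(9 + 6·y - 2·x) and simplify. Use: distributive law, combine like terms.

(-1 + 7·y + 7·x)·(9 + 6·y - 2·x)
= -9 - 6·y + 2·x + 63·y + 42·y² - 14·x·y + 63·x + 42·x·y - 14·x²    [distributive law]
= -9 + 57·y + 65·x + 42·y² + 28·x·y - 14·x²    [combine like terms]

-9 + 57·y + 65·x + 42·y² + 28·x·y - 14·x²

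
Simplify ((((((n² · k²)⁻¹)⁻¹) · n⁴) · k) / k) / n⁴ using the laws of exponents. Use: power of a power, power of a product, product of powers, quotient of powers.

((((((n² · k²)⁻¹)⁻¹) · n⁴) · k) / k) / n⁴
= (((((n² · k²)¹) · n⁴) · k) / k) / n⁴    [power of a power]
= ((((((n²)¹) · ((k²)¹)) · n⁴) · k) / k) / n⁴    [power of a product]
= ((((n² · ((k²)¹)) · n⁴) · k) / k) / n⁴    [power of a power]
= ((((n² · k²) · n⁴) · k) / k) / n⁴    [power of a power]
= k²n²    [quotient of powers; product of powers]

k²n²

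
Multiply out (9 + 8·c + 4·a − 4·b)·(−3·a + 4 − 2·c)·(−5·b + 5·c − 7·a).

(9 + 8·c + 4·a − 4·b)·(−3·a + 4 − 2·c)·(−5·b + 5·c − 7·a)
= (−27·a + 36 − 18·c − 24·a·c + 32·c − 16·c^2 − 12·a^2 + 16·a − 8·a·c + 12·a·b − 16·b + 8·b·c)·(−5·b + 5·c − 7·a)    [distributive law]
= (−11·a + 36 + 14·c − 32·a·c − 16·c^2 − 12·a^2 + 12·a·b − 16·b + 8·b·c)·(−5·b + 5·c − 7·a)    [combine like terms]
= 55·a·b − 55·a·c + 77·a^2 − 180·b + 180·c − 252·a − 70·b·c + 70·c^2 − 98·a·c + 160·a·b·c − 160·a·c^2 + 224·a^2·c + 80·b·c^2 − 80·c^3 + 112·a·c^2 + 60·a^2·b − 60·a^2·c + 84·a^3 − 60·a·b^2 + 60·a·b·c − 84·a^2·b + 80·b^2 − 80·b·c + 112·a·b − 40·b^2·c + 40·b·c^2 − 56·a·b·c    [distributive law]
= 167·a·b − 153·a·c + 77·a^2 − 180·b + 180·c − 252·a − 150·b·c + 70·c^2 + 164·a·b·c − 48·a·c^2 + 164·a^2·c + 120·b·c^2 − 80·c^3 − 24·a^2·b + 84·a^3 − 60·a·b^2 + 80·b^2 − 40·b^2·c    [combine like terms]

167·a·b − 153·a·c + 77·a^2 − 180·b + 180·c − 252·a − 150·b·c + 70·c^2 + 164·a·b·c − 48·a·c^2 + 164·a^2·c + 120·b·c^2 − 80·c^3 − 24·a^2·b + 84·a^3 − 60·a·b^2 + 80·b^2 − 40·b^2·c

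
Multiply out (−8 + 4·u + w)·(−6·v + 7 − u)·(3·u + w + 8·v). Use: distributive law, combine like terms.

(−8 + 4·u + w)·(−6·v + 7 − u)·(3·u + w + 8·v)
= (48·v − 56 + 8·u − 24·u·v + 28·u − 4·u² − 6·v·w + 7·w − u·w)·(3·u + w + 8·v)    [distributive law]
= (48·v − 56 + 36·u − 24·u·v − 4·u² − 6·v·w + 7·w − u·w)·(3·u + w + 8·v)    [combine like terms]
= 144·u·v + 48·v·w + 384·v² − 168·u − 56·w − 448·v + 108·u² + 36·u·w + 288·u·v − 72·u²·v − 24·u·v·w − 192·u·v² − 12·u³ − 4·u²·w − 32·u²·v − 18·u·v·w − 6·v·w² − 48·v²·w + 21·u·w + 7·w² + 56·v·w − 3·u²·w − u·w² − 8·u·v·w    [distributive law]
= 432·u·v + 104·v·w + 384·v² − 168·u − 56·w − 448·v + 108·u² + 57·u·w − 104·u²·v − 50·u·v·w − 192·u·v² − 12·u³ − 7·u²·w − 6·v·w² − 48·v²·w + 7·w² − u·w²    [combine like terms]

432·u·v + 104·v·w + 384·v² − 168·u − 56·w − 448·v + 108·u² + 57·u·w − 104·u²·v − 50·u·v·w − 192·u·v² − 12·u³ − 7·u²·w − 6·v·w² − 48·v²·w + 7·w² − u·w²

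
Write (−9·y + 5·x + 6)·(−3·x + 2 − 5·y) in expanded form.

2·x·y − 48·y + 45·y² − 15·x² − 8·x + 12

(−9·y + 5·x + 6)·(−3·x + 2 − 5·y)
= 27·x·y − 18·y + 45·y² − 15·x² + 10·x − 25·x·y − 18·x + 12 − 30·y    [distributive law]
= 2·x·y − 48·y + 45·y² − 15·x² − 8·x + 12    [combine like terms]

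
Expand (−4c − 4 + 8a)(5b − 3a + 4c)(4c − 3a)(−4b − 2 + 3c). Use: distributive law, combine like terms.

320b^2c^2 + 176bc^2 + 16bc^3 − 880ab^2c − 644abc − 236abc^2 − 160ac^2 + 672ac^3 + 552a^2bc + 348a^2c − 684a^2c^2 − 64c^3 − 192c^4 + 320b^2c + 160bc − 240ab^2 − 120ab − 192ac + 384a^2b + 72a^2 + 128c^2 + 480a^2b^2 − 288a^3b − 144a^3 + 216a^3c

(−4c − 4 + 8a)(5b − 3a + 4c)(4c − 3a)(−4b − 2 + 3c)
= (−20bc + 12ac − 16c^2 − 20b + 12a − 16c + 40ab − 24a^2 + 32ac)(4c − 3a)(−4b − 2 + 3c)    [distributive law]
= (−20bc + 44ac − 16c^2 − 20b + 12a − 16c + 40ab − 24a^2)(4c − 3a)(−4b − 2 + 3c)    [combine like terms]
= (−80bc^2 + 60abc + 176ac^2 − 132a^2c − 64c^3 + 48ac^2 − 80bc + 60ab + 48ac − 36a^2 − 64c^2 + 48ac + 160abc − 120a^2b − 96a^2c + 72a^3)(−4b − 2 + 3c)    [distributive law]
= (−80bc^2 + 220abc + 224ac^2 − 228a^2c − 64c^3 − 80bc + 60ab + 96ac − 36a^2 − 64c^2 − 120a^2b + 72a^3)(−4b − 2 + 3c)    [combine like terms]
= 320b^2c^2 + 160bc^2 − 240bc^3 − 880ab^2c − 440abc + 660abc^2 − 896abc^2 − 448ac^2 + 672ac^3 + 912a^2bc + 456a^2c − 684a^2c^2 + 256bc^3 + 128c^3 − 192c^4 + 320b^2c + 160bc − 240bc^2 − 240ab^2 − 120ab + 180abc − 384abc − 192ac + 288ac^2 + 144a^2b + 72a^2 − 108a^2c + 256bc^2 + 128c^2 − 192c^3 + 480a^2b^2 + 240a^2b − 360a^2bc − 288a^3b − 144a^3 + 216a^3c    [distributive law]
= 320b^2c^2 + 176bc^2 + 16bc^3 − 880ab^2c − 644abc − 236abc^2 − 160ac^2 + 672ac^3 + 552a^2bc + 348a^2c − 684a^2c^2 − 64c^3 − 192c^4 + 320b^2c + 160bc − 240ab^2 − 120ab − 192ac + 384a^2b + 72a^2 + 128c^2 + 480a^2b^2 − 288a^3b − 144a^3 + 216a^3c    [combine like terms]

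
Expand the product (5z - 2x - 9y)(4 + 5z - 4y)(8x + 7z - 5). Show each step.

154xz + 15z² - 100z + 130xz² + 175z³ - 464xyz - 455yz² + 73yz - 64x² + 40x - 80x²z + 64x²y - 328xy + 180y + 288xy² + 252y²z - 180y²

(5z - 2x - 9y)(4 + 5z - 4y)(8x + 7z - 5)
= (20z + 25z² - 20yz - 8x - 10xz + 8xy - 36y - 45yz + 36y²)(8x + 7z - 5)    [distributive law]
= (20z + 25z² - 65yz - 8x - 10xz + 8xy - 36y + 36y²)(8x + 7z - 5)    [combine like terms]
= 160xz + 140z² - 100z + 200xz² + 175z³ - 125z² - 520xyz - 455yz² + 325yz - 64x² - 56xz + 40x - 80x²z - 70xz² + 50xz + 64x²y + 56xyz - 40xy - 288xy - 252yz + 180y + 288xy² + 252y²z - 180y²    [distributive law]
= 154xz + 15z² - 100z + 130xz² + 175z³ - 464xyz - 455yz² + 73yz - 64x² + 40x - 80x²z + 64x²y - 328xy + 180y + 288xy² + 252y²z - 180y²    [combine like terms]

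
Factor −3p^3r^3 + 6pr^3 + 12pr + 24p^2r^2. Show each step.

−3p^3r^3 + 6pr^3 + 12pr + 24p^2r^2
= 3(−p^3r^3 + 2pr^3 + 4pr + 8p^2r^2)    [factor out 3]
= 3pr(−p^2r^2 + 2r^2 + 4 + 8pr)    [factor out pr]

3pr(−p^2r^2 + 2r^2 + 4 + 8pr)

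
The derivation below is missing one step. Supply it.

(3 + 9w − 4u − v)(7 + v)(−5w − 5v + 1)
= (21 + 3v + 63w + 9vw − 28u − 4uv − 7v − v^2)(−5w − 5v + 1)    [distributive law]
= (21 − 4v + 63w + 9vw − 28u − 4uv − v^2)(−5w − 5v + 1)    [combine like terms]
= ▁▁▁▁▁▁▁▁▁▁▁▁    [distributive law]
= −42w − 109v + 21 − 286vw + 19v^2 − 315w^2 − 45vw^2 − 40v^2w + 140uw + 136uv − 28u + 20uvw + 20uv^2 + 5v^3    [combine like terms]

After distributive law, the bracketed line is:

−105w − 105v + 21 + 20vw + 20v^2 − 4v − 315w^2 − 315vw + 63w − 45vw^2 − 45v^2w + 9vw + 140uw + 140uv − 28u + 20uvw + 20uv^2 − 4uv + 5v^2w + 5v^3 − v^2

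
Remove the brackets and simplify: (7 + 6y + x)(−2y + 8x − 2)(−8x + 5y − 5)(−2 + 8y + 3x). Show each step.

(7 + 6y + x)(−2y + 8x − 2)(−8x + 5y − 5)(−2 + 8y + 3x)
= (−14y + 56x − 14 − 12y² + 48xy − 12y − 2xy + 8x² − 2x)(−8x + 5y − 5)(−2 + 8y + 3x)    [distributive law]
= (−26y + 54x − 14 − 12y² + 46xy + 8x²)(−8x + 5y − 5)(−2 + 8y + 3x)    [combine like terms]
= (208xy − 130y² + 130y − 432x² + 270xy − 270x + 112x − 70y + 70 + 96xy² − 60y³ + 60y² − 368x²y + 230xy² − 230xy − 64x³ + 40x²y − 40x²)(−2 + 8y + 3x)    [distributive law]
= (248xy − 70y² + 60y − 472x² − 158x + 70 + 326xy² − 60y³ − 328x²y − 64x³)(−2 + 8y + 3x)    [combine like terms]
= −496xy + 1984xy² + 744x²y + 140y² − 560y³ − 210xy² − 120y + 480y² + 180xy + 944x² − 3776x²y − 1416x³ + 316x − 1264xy − 474x² − 140 + 560y + 210x − 652xy² + 2608xy³ + 978x²y² + 120y³ − 480y⁴ − 180xy³ + 656x²y − 2624x²y² − 984x³y + 128x³ − 512x³y − 192x⁴    [distributive law]
= −1580xy + 1122xy² − 2376x²y + 620y² − 440y³ + 440y + 470x² − 1288x³ + 526x − 140 + 2428xy³ − 1646x²y² − 480y⁴ − 1496x³y − 192x⁴    [combine like terms]

−1580xy + 1122xy² − 2376x²y + 620y² − 440y³ + 440y + 470x² − 1288x³ + 526x − 140 + 2428xy³ − 1646x²y² − 480y⁴ − 1496x³y − 192x⁴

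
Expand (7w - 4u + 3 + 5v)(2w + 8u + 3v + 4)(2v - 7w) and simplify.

-189vw² - 98w³ - 100uvw - 336uw² - 43v²w - 135vw - 238w² - 64u²v + 224u²w + 56uv² + 16uv - 56uw + 58v² + 24v - 84w + 30v³

(7w - 4u + 3 + 5v)(2w + 8u + 3v + 4)(2v - 7w)
= (14w² + 56uw + 21vw + 28w - 8uw - 32u² - 12uv - 16u + 6w + 24u + 9v + 12 + 10vw + 40uv + 15v² + 20v)(2v - 7w)    [distributive law]
= (14w² + 48uw + 31vw + 34w - 32u² + 28uv + 8u + 29v + 12 + 15v²)(2v - 7w)    [combine like terms]
= 28vw² - 98w³ + 96uvw - 336uw² + 62v²w - 217vw² + 68vw - 238w² - 64u²v + 224u²w + 56uv² - 196uvw + 16uv - 56uw + 58v² - 203vw + 24v - 84w + 30v³ - 105v²w    [distributive law]
= -189vw² - 98w³ - 100uvw - 336uw² - 43v²w - 135vw - 238w² - 64u²v + 224u²w + 56uv² + 16uv - 56uw + 58v² + 24v - 84w + 30v³    [combine like terms]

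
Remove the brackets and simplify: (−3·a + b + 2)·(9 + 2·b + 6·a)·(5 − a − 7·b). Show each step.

(−3·a + b + 2)·(9 + 2·b + 6·a)·(5 − a − 7·b)
= (−27·a − 6·a·b − 18·a^2 + 9·b + 2·b^2 + 6·a·b + 18 + 4·b + 12·a)·(5 − a − 7·b)    [distributive law]
= (−15·a − 18·a^2 + 13·b + 2·b^2 + 18)·(5 − a − 7·b)    [combine like terms]
= −75·a + 15·a^2 + 105·a·b − 90·a^2 + 18·a^3 + 126·a^2·b + 65·b − 13·a·b − 91·b^2 + 10·b^2 − 2·a·b^2 − 14·b^3 + 90 − 18·a − 126·b    [distributive law]
= −93·a − 75·a^2 + 92·a·b + 18·a^3 + 126·a^2·b − 61·b − 81·b^2 − 2·a·b^2 − 14·b^3 + 90    [combine like terms]

−93·a − 75·a^2 + 92·a·b + 18·a^3 + 126·a^2·b − 61·b − 81·b^2 − 2·a·b^2 − 14·b^3 + 90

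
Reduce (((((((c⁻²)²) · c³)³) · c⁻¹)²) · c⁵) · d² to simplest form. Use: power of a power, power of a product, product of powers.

(((((((c⁻²)²) · c³)³) · c⁻¹)²) · c⁵) · d²
= (((((((c⁻²)²) · c³)³)²) · ((c⁻¹)²)) · c⁵) · d²    [power of a product]
= ((((((c⁻²)²) · c³)⁶) · ((c⁻¹)²)) · c⁵) · d²    [power of a power]
= ((((((c⁻²)²)⁶) · ((c³)⁶)) · ((c⁻¹)²)) · c⁵) · d²    [power of a product]
= (((((c⁻²)¹²) · ((c³)⁶)) · ((c⁻¹)²)) · c⁵) · d²    [power of a power]
= (((c⁻²⁴ · ((c³)⁶)) · ((c⁻¹)²)) · c⁵) · d²    [power of a power]
= (((c⁻²⁴ · c¹⁸) · ((c⁻¹)²)) · c⁵) · d²    [power of a power]
= ((c⁻⁶ · ((c⁻¹)²)) · c⁵) · d²    [product of powers]
= ((c⁻⁶ · c⁻²) · c⁵) · d²    [power of a power]
= (c⁻⁸ · c⁵) · d²    [product of powers]
= c⁻³ · d²    [product of powers]
= c⁻³·d²    [rearrange]

c⁻³·d²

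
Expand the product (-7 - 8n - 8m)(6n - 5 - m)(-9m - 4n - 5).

30mn + 248n^2 - 130n - 550m - 175 - 463m^2 + 592mn^2 + 192n^3 + 328m^2n - 72m^3

(-7 - 8n - 8m)(6n - 5 - m)(-9m - 4n - 5)
= (-42n + 35 + 7m - 48n^2 + 40n + 8mn - 48mn + 40m + 8m^2)(-9m - 4n - 5)    [distributive law]
= (-2n + 35 + 47m - 48n^2 - 40mn + 8m^2)(-9m - 4n - 5)    [combine like terms]
= 18mn + 8n^2 + 10n - 315m - 140n - 175 - 423m^2 - 188mn - 235m + 432mn^2 + 192n^3 + 240n^2 + 360m^2n + 160mn^2 + 200mn - 72m^3 - 32m^2n - 40m^2    [distributive law]
= 30mn + 248n^2 - 130n - 550m - 175 - 463m^2 + 592mn^2 + 192n^3 + 328m^2n - 72m^3    [combine like terms]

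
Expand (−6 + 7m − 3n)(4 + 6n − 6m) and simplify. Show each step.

−24 − 48n + 64m + 60mn − 42m^2 − 18n^2

(−6 + 7m − 3n)(4 + 6n − 6m)
= −24 − 36n + 36m + 28m + 42mn − 42m^2 − 12n − 18n^2 + 18mn    [distributive law]
= −24 − 48n + 64m + 60mn − 42m^2 − 18n^2    [combine like terms]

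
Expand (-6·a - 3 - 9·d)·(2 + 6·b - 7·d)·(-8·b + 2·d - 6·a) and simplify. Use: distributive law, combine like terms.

(-6·a - 3 - 9·d)·(2 + 6·b - 7·d)·(-8·b + 2·d - 6·a)
= (-12·a - 36·a·b + 42·a·d - 6 - 18·b + 21·d - 18·d - 54·b·d + 63·d²)·(-8·b + 2·d - 6·a)    [distributive law]
= (-12·a - 36·a·b + 42·a·d - 6 - 18·b + 3·d - 54·b·d + 63·d²)·(-8·b + 2·d - 6·a)    [combine like terms]
= 96·a·b - 24·a·d + 72·a² + 288·a·b² - 72·a·b·d + 216·a²·b - 336·a·b·d + 84·a·d² - 252·a²·d + 48·b - 12·d + 36·a + 144·b² - 36·b·d + 108·a·b - 24·b·d + 6·d² - 18·a·d + 432·b²·d - 108·b·d² + 324·a·b·d - 504·b·d² + 126·d³ - 378·a·d²    [distributive law]
= 204·a·b - 42·a·d + 72·a² + 288·a·b² - 84·a·b·d + 216·a²·b - 294·a·d² - 252·a²·d + 48·b - 12·d + 36·a + 144·b² - 60·b·d + 6·d² + 432·b²·d - 612·b·d² + 126·d³    [combine like terms]

204·a·b - 42·a·d + 72·a² + 288·a·b² - 84·a·b·d + 216·a²·b - 294·a·d² - 252·a²·d + 48·b - 12·d + 36·a + 144·b² - 60·b·d + 6·d² + 432·b²·d - 612·b·d² + 126·d³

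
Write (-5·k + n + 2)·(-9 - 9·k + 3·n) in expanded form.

(-5·k + n + 2)·(-9 - 9·k + 3·n)
= 45·k + 45·k^2 - 15·k·n - 9·n - 9·k·n + 3·n^2 - 18 - 18·k + 6·n    [distributive law]
= 27·k + 45·k^2 - 24·k·n - 3·n + 3·n^2 - 18    [combine like terms]

27·k + 45·k^2 - 24·k·n - 3·n + 3·n^2 - 18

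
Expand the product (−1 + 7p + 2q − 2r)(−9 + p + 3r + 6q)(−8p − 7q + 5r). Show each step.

(−1 + 7p + 2q − 2r)(−9 + p + 3r + 6q)(−8p − 7q + 5r)
= (9 − p − 3r − 6q − 63p + 7p² + 21pr + 42pq − 18q + 2pq + 6qr + 12q² + 18r − 2pr − 6r² − 12qr)(−8p − 7q + 5r)    [distributive law]
= (9 − 64p + 15r − 24q + 7p² + 19pr + 44pq − 6qr + 12q² − 6r²)(−8p − 7q + 5r)    [combine like terms]
= −72p − 63q + 45r + 512p² + 448pq − 320pr − 120pr − 105qr + 75r² + 192pq + 168q² − 120qr − 56p³ − 49p²q + 35p²r − 152p²r − 133pqr + 95pr² − 352p²q − 308pq² + 220pqr + 48pqr + 42q²r − 30qr² − 96pq² − 84q³ + 60q²r + 48pr² + 42qr² − 30r³    [distributive law]
= −72p − 63q + 45r + 512p² + 640pq − 440pr − 225qr + 75r² + 168q² − 56p³ − 401p²q − 117p²r + 135pqr + 143pr² − 404pq² + 102q²r + 12qr² − 84q³ − 30r³    [combine like terms]

−72p − 63q + 45r + 512p² + 640pq − 440pr − 225qr + 75r² + 168q² − 56p³ − 401p²q − 117p²r + 135pqr + 143pr² − 404pq² + 102q²r + 12qr² − 84q³ − 30r³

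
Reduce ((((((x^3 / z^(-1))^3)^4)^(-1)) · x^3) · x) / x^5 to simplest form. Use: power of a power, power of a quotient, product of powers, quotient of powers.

x^(-37)z^(-12)

((((((x^3 / z^(-1))^3)^4)^(-1)) · x^3) · x) / x^5
= (((((x^3 / z^(-1))^3)^(-4)) · x^3) · x) / x^5    [power of a power]
= ((((x^3 / z^(-1))^(-12)) · x^3) · x) / x^5    [power of a power]
= (((((x^3)^(-12)) / ((z^(-1))^(-12))) · x^3) · x) / x^5    [power of a quotient]
= (((x^(-36) / ((z^(-1))^(-12))) · x^3) · x) / x^5    [power of a power]
= (((x^(-36) / z^12) · x^3) · x) / x^5    [power of a power]
= x^(-37)z^(-12)    [quotient of powers; product of powers]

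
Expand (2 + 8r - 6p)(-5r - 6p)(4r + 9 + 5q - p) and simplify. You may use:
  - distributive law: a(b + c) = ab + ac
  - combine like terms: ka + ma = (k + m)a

-400r² - 90r - 50qr - 200pr - 108p - 60pq + 336p² - 160r³ - 200qr² - 32pr² - 90pqr + 162p²r + 180p²q - 36p³

(2 + 8r - 6p)(-5r - 6p)(4r + 9 + 5q - p)
= (-10r - 12p - 40r² - 48pr + 30pr + 36p²)(4r + 9 + 5q - p)    [distributive law]
= (-10r - 12p - 40r² - 18pr + 36p²)(4r + 9 + 5q - p)    [combine like terms]
= -40r² - 90r - 50qr + 10pr - 48pr - 108p - 60pq + 12p² - 160r³ - 360r² - 200qr² + 40pr² - 72pr² - 162pr - 90pqr + 18p²r + 144p²r + 324p² + 180p²q - 36p³    [distributive law]
= -400r² - 90r - 50qr - 200pr - 108p - 60pq + 336p² - 160r³ - 200qr² - 32pr² - 90pqr + 162p²r + 180p²q - 36p³    [combine like terms]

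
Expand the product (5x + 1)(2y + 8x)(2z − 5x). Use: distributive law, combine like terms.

(5x + 1)(2y + 8x)(2z − 5x)
= (10xy + 40x² + 2y + 8x)(2z − 5x)    [distributive law]
= 20xyz − 50x²y + 80x²z − 200x³ + 4yz − 10xy + 16xz − 40x²    [distributive law]

20xyz − 50x²y + 80x²z − 200x³ + 4yz − 10xy + 16xz − 40x²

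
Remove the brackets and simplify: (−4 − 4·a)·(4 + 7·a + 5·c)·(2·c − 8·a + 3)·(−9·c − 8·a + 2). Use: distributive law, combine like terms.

748·c^2 + 796·a·c + 248·c + 568·a^2 + 376·a − 96 + 132·a·c^2 − 2300·a^2·c − 1696·a^3 + 360·c^3 − 616·a^2·c^2 − 2848·a^3·c − 1792·a^4 + 360·a·c^3

(−4 − 4·a)·(4 + 7·a + 5·c)·(2·c − 8·a + 3)·(−9·c − 8·a + 2)
= (−16 − 28·a − 20·c − 16·a − 28·a^2 − 20·a·c)·(2·c − 8·a + 3)·(−9·c − 8·a + 2)    [distributive law]
= (−16 − 44·a − 20·c − 28·a^2 − 20·a·c)·(2·c − 8·a + 3)·(−9·c − 8·a + 2)    [combine like terms]
= (−32·c + 128·a − 48 − 88·a·c + 352·a^2 − 132·a − 40·c^2 + 160·a·c − 60·c − 56·a^2·c + 224·a^3 − 84·a^2 − 40·a·c^2 + 160·a^2·c − 60·a·c)·(−9·c − 8·a + 2)    [distributive law]
= (−92·c − 4·a − 48 + 12·a·c + 268·a^2 − 40·c^2 + 104·a^2·c + 224·a^3 − 40·a·c^2)·(−9·c − 8·a + 2)    [combine like terms]
= 828·c^2 + 736·a·c − 184·c + 36·a·c + 32·a^2 − 8·a + 432·c + 384·a − 96 − 108·a·c^2 − 96·a^2·c + 24·a·c − 2412·a^2·c − 2144·a^3 + 536·a^2 + 360·c^3 + 320·a·c^2 − 80·c^2 − 936·a^2·c^2 − 832·a^3·c + 208·a^2·c − 2016·a^3·c − 1792·a^4 + 448·a^3 + 360·a·c^3 + 320·a^2·c^2 − 80·a·c^2    [distributive law]
= 748·c^2 + 796·a·c + 248·c + 568·a^2 + 376·a − 96 + 132·a·c^2 − 2300·a^2·c − 1696·a^3 + 360·c^3 − 616·a^2·c^2 − 2848·a^3·c − 1792·a^4 + 360·a·c^3    [combine like terms]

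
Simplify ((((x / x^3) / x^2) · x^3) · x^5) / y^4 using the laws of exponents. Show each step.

x^4y^(-4)

((((x / x^3) / x^2) · x^3) · x^5) / y^4
= (((x^(-2) / x^2) · x^3) · x^5) / y^4    [quotient of powers]
= ((x^(-4) · x^3) · x^5) / y^4    [quotient of powers]
= (x^(-1) · x^5) / y^4    [product of powers]
= x^4 / y^4    [product of powers]
= x^4y^(-4)    [quotient of powers]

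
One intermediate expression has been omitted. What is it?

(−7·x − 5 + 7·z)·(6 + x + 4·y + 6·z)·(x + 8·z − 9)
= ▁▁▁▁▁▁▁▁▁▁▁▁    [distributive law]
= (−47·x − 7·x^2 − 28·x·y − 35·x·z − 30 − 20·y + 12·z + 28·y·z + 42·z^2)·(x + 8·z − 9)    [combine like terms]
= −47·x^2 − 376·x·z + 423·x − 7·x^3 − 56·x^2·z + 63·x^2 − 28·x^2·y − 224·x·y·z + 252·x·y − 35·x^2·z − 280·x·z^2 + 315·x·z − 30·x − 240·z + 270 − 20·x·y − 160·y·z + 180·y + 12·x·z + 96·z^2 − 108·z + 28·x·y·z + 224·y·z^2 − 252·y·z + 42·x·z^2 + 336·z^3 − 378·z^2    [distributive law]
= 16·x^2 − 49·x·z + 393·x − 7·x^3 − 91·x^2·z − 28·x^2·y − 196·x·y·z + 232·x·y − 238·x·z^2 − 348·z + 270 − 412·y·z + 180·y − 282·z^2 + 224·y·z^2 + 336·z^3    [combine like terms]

After distributive law, the bracketed line is:

(−42·x − 7·x^2 − 28·x·y − 42·x·z − 30 − 5·x − 20·y − 30·z + 42·z + 7·x·z + 28·y·z + 42·z^2)·(x + 8·z − 9)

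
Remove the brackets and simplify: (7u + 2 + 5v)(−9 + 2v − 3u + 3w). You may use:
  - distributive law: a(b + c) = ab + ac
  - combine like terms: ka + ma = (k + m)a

−69u − uv − 21u^2 + 21uw − 18 − 41v + 6w + 10v^2 + 15vw

(7u + 2 + 5v)(−9 + 2v − 3u + 3w)
= −63u + 14uv − 21u^2 + 21uw − 18 + 4v − 6u + 6w − 45v + 10v^2 − 15uv + 15vw    [distributive law]
= −69u − uv − 21u^2 + 21uw − 18 − 41v + 6w + 10v^2 + 15vw    [combine like terms]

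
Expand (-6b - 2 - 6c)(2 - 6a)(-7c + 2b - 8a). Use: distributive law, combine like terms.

(-6b - 2 - 6c)(2 - 6a)(-7c + 2b - 8a)
= (-12b + 36ab - 4 + 12a - 12c + 36ac)(-7c + 2b - 8a)    [distributive law]
= 84bc - 24b² + 96ab - 252abc + 72ab² - 288a²b + 28c - 8b + 32a - 84ac + 24ab - 96a² + 84c² - 24bc + 96ac - 252ac² + 72abc - 288a²c    [distributive law]
= 60bc - 24b² + 120ab - 180abc + 72ab² - 288a²b + 28c - 8b + 32a + 12ac - 96a² + 84c² - 252ac² - 288a²c    [combine like terms]

60bc - 24b² + 120ab - 180abc + 72ab² - 288a²b + 28c - 8b + 32a + 12ac - 96a² + 84c² - 252ac² - 288a²c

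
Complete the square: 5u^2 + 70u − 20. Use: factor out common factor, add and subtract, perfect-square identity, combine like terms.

5u^2 + 70u − 20
= 5(u^2 + 14u) − 20    [factor out 5 from the u-terms]
= 5(u^2 + 14u + 49 − 49) − 20    [add and subtract 49 inside the bracket]
= 5(u + 7)^2 − 245 − 20    [perfect-square identity]
= 5(u + 7)^2 − 265    [combine constants]

5(u + 7)^2 − 265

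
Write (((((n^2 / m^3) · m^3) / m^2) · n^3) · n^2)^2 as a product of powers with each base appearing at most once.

m^(-4)n^14

(((((n^2 / m^3) · m^3) / m^2) · n^3) · n^2)^2
= (((((n^2 / m^3) · m^3) / m^2) · n^3)^2) · ((n^2)^2)    [power of a product]
= (((((n^2 / m^3) · m^3) / m^2)^2) · ((n^3)^2)) · ((n^2)^2)    [power of a product]
= (((((n^2 / m^3) · m^3)^2) / ((m^2)^2)) · ((n^3)^2)) · ((n^2)^2)    [power of a quotient]
= (((((n^2 / m^3)^2) · ((m^3)^2)) / ((m^2)^2)) · ((n^3)^2)) · ((n^2)^2)    [power of a product]
= ((((((n^2)^2) / ((m^3)^2)) · ((m^3)^2)) / ((m^2)^2)) · ((n^3)^2)) · ((n^2)^2)    [power of a quotient]
= ((((n^4 / ((m^3)^2)) · ((m^3)^2)) / ((m^2)^2)) · ((n^3)^2)) · ((n^2)^2)    [power of a power]
= ((((n^4 / m^6) · ((m^3)^2)) / ((m^2)^2)) · ((n^3)^2)) · ((n^2)^2)    [power of a power]
= ((((n^4 / m^6) · m^6) / ((m^2)^2)) · ((n^3)^2)) · ((n^2)^2)    [power of a power]
= ((((n^4 / m^6) · m^6) / m^4) · ((n^3)^2)) · ((n^2)^2)    [power of a power]
= ((((n^4 / m^6) · m^6) / m^4) · n^6) · ((n^2)^2)    [power of a power]
= ((((n^4 / m^6) · m^6) / m^4) · n^6) · n^4    [power of a power]
= m^(-4)n^14    [quotient of powers; product of powers]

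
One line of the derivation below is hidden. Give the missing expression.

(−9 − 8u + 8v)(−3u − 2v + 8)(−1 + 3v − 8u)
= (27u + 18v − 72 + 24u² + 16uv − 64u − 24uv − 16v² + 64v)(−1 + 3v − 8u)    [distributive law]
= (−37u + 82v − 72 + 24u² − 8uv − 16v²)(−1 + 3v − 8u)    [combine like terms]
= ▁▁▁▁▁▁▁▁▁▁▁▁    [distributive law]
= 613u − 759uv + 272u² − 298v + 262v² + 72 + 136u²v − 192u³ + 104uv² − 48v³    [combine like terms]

By distributive law:

37u − 111uv + 296u² − 82v + 246v² − 656uv + 72 − 216v + 576u − 24u² + 72u²v − 192u³ + 8uv − 24uv² + 64u²v + 16v² − 48v³ + 128uv²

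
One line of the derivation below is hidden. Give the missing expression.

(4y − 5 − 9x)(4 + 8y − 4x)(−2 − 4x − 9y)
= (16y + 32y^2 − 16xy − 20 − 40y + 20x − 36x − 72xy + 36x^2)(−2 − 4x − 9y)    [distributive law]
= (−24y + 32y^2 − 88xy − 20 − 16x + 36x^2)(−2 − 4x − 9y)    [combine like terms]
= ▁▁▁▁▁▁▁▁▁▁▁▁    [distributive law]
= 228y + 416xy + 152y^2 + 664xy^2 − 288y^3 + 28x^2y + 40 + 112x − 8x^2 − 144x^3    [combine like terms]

Applying distributive law to the line above:

48y + 96xy + 216y^2 − 64y^2 − 128xy^2 − 288y^3 + 176xy + 352x^2y + 792xy^2 + 40 + 80x + 180y + 32x + 64x^2 + 144xy − 72x^2 − 144x^3 − 324x^2y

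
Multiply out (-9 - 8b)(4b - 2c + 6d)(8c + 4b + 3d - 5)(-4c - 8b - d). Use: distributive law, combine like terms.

32bc^2 + 2304b^2c + 3656bcd - 128b^3 + 656b^2d + 1380bd^2 - 1440b^2 - 2340bd - 576c^3 + 1368c^2d + 1026cd^2 + 360c^2 - 990cd + 162d^3 - 270d^2 - 256b^2c^2 + 2048b^3c + 4032b^2cd + 1024b^4 + 2432b^3d + 1440b^2d^2 - 512bc^3 + 1216bc^2d + 912bcd^2 + 144bd^3

(-9 - 8b)(4b - 2c + 6d)(8c + 4b + 3d - 5)(-4c - 8b - d)
= (-36b + 18c - 54d - 32b^2 + 16bc - 48bd)(8c + 4b + 3d - 5)(-4c - 8b - d)    [distributive law]
= (-288bc - 144b^2 - 108bd + 180b + 144c^2 + 72bc + 54cd - 90c - 432cd - 216bd - 162d^2 + 270d - 256b^2c - 128b^3 - 96b^2d + 160b^2 + 128bc^2 + 64b^2c + 48bcd - 80bc - 384bcd - 192b^2d - 144bd^2 + 240bd)(-4c - 8b - d)    [distributive law]
= (-296bc + 16b^2 - 84bd + 180b + 144c^2 - 378cd - 90c - 162d^2 + 270d - 192b^2c - 128b^3 - 288b^2d + 128bc^2 - 336bcd - 144bd^2)(-4c - 8b - d)    [combine like terms]
= 1184bc^2 + 2368b^2c + 296bcd - 64b^2c - 128b^3 - 16b^2d + 336bcd + 672b^2d + 84bd^2 - 720bc - 1440b^2 - 180bd - 576c^3 - 1152bc^2 - 144c^2d + 1512c^2d + 3024bcd + 378cd^2 + 360c^2 + 720bc + 90cd + 648cd^2 + 1296bd^2 + 162d^3 - 1080cd - 2160bd - 270d^2 + 768b^2c^2 + 1536b^3c + 192b^2cd + 512b^3c + 1024b^4 + 128b^3d + 1152b^2cd + 2304b^3d + 288b^2d^2 - 512bc^3 - 1024b^2c^2 - 128bc^2d + 1344bc^2d + 2688b^2cd + 336bcd^2 + 576bcd^2 + 1152b^2d^2 + 144bd^3    [distributive law]
= 32bc^2 + 2304b^2c + 3656bcd - 128b^3 + 656b^2d + 1380bd^2 - 1440b^2 - 2340bd - 576c^3 + 1368c^2d + 1026cd^2 + 360c^2 - 990cd + 162d^3 - 270d^2 - 256b^2c^2 + 2048b^3c + 4032b^2cd + 1024b^4 + 2432b^3d + 1440b^2d^2 - 512bc^3 + 1216bc^2d + 912bcd^2 + 144bd^3    [combine like terms]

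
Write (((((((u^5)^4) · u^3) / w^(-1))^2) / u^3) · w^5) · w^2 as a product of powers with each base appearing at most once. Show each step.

(((((((u^5)^4) · u^3) / w^(-1))^2) / u^3) · w^5) · w^2
= (((((((u^5)^4) · u^3)^2) / ((w^(-1))^2)) / u^3) · w^5) · w^2    [power of a quotient]
= (((((((u^5)^4)^2) · ((u^3)^2)) / ((w^(-1))^2)) / u^3) · w^5) · w^2    [power of a product]
= ((((((u^5)^8) · ((u^3)^2)) / ((w^(-1))^2)) / u^3) · w^5) · w^2    [power of a power]
= ((((u^40 · ((u^3)^2)) / ((w^(-1))^2)) / u^3) · w^5) · w^2    [power of a power]
= ((((u^40 · u^6) / ((w^(-1))^2)) / u^3) · w^5) · w^2    [power of a power]
= (((u^46 / ((w^(-1))^2)) / u^3) · w^5) · w^2    [product of powers]
= (((u^46 / w^(-2)) / u^3) · w^5) · w^2    [power of a power]
= u^43·w^9    [quotient of powers; product of powers]

u^43·w^9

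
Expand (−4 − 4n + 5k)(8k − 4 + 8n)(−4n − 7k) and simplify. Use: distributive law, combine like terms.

320kn + 364k^2 − 64n − 112k + 64n^2 + 192kn^2 − 216k^2n + 128n^3 − 280k^3

(−4 − 4n + 5k)(8k − 4 + 8n)(−4n − 7k)
= (−32k + 16 − 32n − 32kn + 16n − 32n^2 + 40k^2 − 20k + 40kn)(−4n − 7k)    [distributive law]
= (−52k + 16 − 16n + 8kn − 32n^2 + 40k^2)(−4n − 7k)    [combine like terms]
= 208kn + 364k^2 − 64n − 112k + 64n^2 + 112kn − 32kn^2 − 56k^2n + 128n^3 + 224kn^2 − 160k^2n − 280k^3    [distributive law]
= 320kn + 364k^2 − 64n − 112k + 64n^2 + 192kn^2 − 216k^2n + 128n^3 − 280k^3    [combine like terms]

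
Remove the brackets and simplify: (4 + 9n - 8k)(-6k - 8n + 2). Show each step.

-40k - 14n + 8 + 10kn - 72n^2 + 48k^2

(4 + 9n - 8k)(-6k - 8n + 2)
= -24k - 32n + 8 - 54kn - 72n^2 + 18n + 48k^2 + 64kn - 16k    [distributive law]
= -40k - 14n + 8 + 10kn - 72n^2 + 48k^2    [combine like terms]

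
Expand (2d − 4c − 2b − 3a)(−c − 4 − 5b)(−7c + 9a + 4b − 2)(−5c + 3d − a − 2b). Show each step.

(2d − 4c − 2b − 3a)(−c − 4 − 5b)(−7c + 9a + 4b − 2)(−5c + 3d − a − 2b)
= (−2cd − 8d − 10bd + 4c² + 16c + 20bc + 2bc + 8b + 10b² + 3ac + 12a + 15ab)(−7c + 9a + 4b − 2)(−5c + 3d − a − 2b)    [distributive law]
= (−2cd − 8d − 10bd + 4c² + 16c + 22bc + 8b + 10b² + 3ac + 12a + 15ab)(−7c + 9a + 4b − 2)(−5c + 3d − a − 2b)    [combine like terms]
= (14c²d − 18acd − 8bcd + 4cd + 56cd − 72ad − 32bd + 16d + 70bcd − 90abd − 40b²d + 20bd − 28c³ + 36ac² + 16bc² − 8c² − 112c² + 144ac + 64bc − 32c − 154bc² + 198abc + 88b²c − 44bc − 56bc + 72ab + 32b² − 16b − 70b²c + 90ab² + 40b³ − 20b² − 21ac² + 27a²c + 12abc − 6ac − 84ac + 108a² + 48ab − 24a − 105abc + 135a²b + 60ab² − 30ab)(−5c + 3d − a − 2b)    [distributive law]
= (14c²d − 18acd + 62bcd + 60cd − 72ad − 12bd + 16d − 90abd − 40b²d − 28c³ + 15ac² − 138bc² − 120c² + 54ac − 36bc − 32c + 105abc + 18b²c + 90ab + 12b² − 16b + 150ab² + 40b³ + 27a²c + 108a² − 24a + 135a²b)(−5c + 3d − a − 2b)    [combine like terms]
= −70c³d + 42c²d² − 14ac²d − 28bc²d + 90ac²d − 54acd² + 18a²cd + 36abcd − 310bc²d + 186bcd² − 62abcd − 124b²cd − 300c²d + 180cd² − 60acd − 120bcd + 360acd − 216ad² + 72a²d + 144abd + 60bcd − 36bd² + 12abd + 24b²d − 80cd + 48d² − 16ad − 32bd + 450abcd − 270abd² + 90a²bd + 180ab²d + 200b²cd − 120b²d² + 40ab²d + 80b³d + 140c⁴ − 84c³d + 28ac³ + 56bc³ − 75ac³ + 45ac²d − 15a²c² − 30abc² + 690bc³ − 414bc²d + 138abc² + 276b²c² + 600c³ − 360c²d + 120ac² + 240bc² − 270ac² + 162acd − 54a²c − 108abc + 180bc² − 108bcd + 36abc + 72b²c + 160c² − 96cd + 32ac + 64bc − 525abc² + 315abcd − 105a²bc − 210ab²c − 90b²c² + 54b²cd − 18ab²c − 36b³c − 450abc + 270abd − 90a²b − 180ab² − 60b²c + 36b²d − 12ab² − 24b³ + 80bc − 48bd + 16ab + 32b² − 750ab²c + 450ab²d − 150a²b² − 300ab³ − 200b³c + 120b³d − 40ab³ − 80b⁴ − 135a²c² + 81a²cd − 27a³c − 54a²bc − 540a²c + 324a²d − 108a³ − 216a²b + 120ac − 72ad + 24a² + 48ab − 675a²bc + 405a²bd − 135a³b − 270a²b²    [distributive law]
= −154c³d + 42c²d² + 121ac²d − 752bc²d − 54acd² + 99a²cd + 739abcd + 186bcd² + 130b²cd − 660c²d + 180cd² + 462acd − 168bcd − 216ad² + 396a²d + 426abd − 36bd² + 60b²d − 176cd + 48d² − 88ad − 80bd − 270abd² + 495a²bd + 670ab²d − 120b²d² + 200b³d + 140c⁴ − 47ac³ + 746bc³ − 150a²c² − 417abc² + 186b²c² + 600c³ − 150ac² + 420bc² − 594a²c − 522abc + 12b²c + 160c² + 152ac + 144bc − 834a²bc − 978ab²c − 236b³c − 306a²b − 192ab² − 24b³ + 64ab + 32b² − 420a²b² − 340ab³ − 80b⁴ − 27a³c − 108a³ + 24a² − 135a³b    [combine like terms]

−154c³d + 42c²d² + 121ac²d − 752bc²d − 54acd² + 99a²cd + 739abcd + 186bcd² + 130b²cd − 660c²d + 180cd² + 462acd − 168bcd − 216ad² + 396a²d + 426abd − 36bd² + 60b²d − 176cd + 48d² − 88ad − 80bd − 270abd² + 495a²bd + 670ab²d − 120b²d² + 200b³d + 140c⁴ − 47ac³ + 746bc³ − 150a²c² − 417abc² + 186b²c² + 600c³ − 150ac² + 420bc² − 594a²c − 522abc + 12b²c + 160c² + 152ac + 144bc − 834a²bc − 978ab²c − 236b³c − 306a²b − 192ab² − 24b³ + 64ab + 32b² − 420a²b² − 340ab³ − 80b⁴ − 27a³c − 108a³ + 24a² − 135a³b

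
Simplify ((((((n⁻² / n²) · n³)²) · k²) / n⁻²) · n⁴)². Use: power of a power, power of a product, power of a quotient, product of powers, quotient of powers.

k⁴n⁸

((((((n⁻² / n²) · n³)²) · k²) / n⁻²) · n⁴)²
= ((((((n⁻² / n²) · n³)²) · k²) / n⁻²)²) · ((n⁴)²)    [power of a product]
= ((((((n⁻² / n²) · n³)²) · k²)²) / ((n⁻²)²)) · ((n⁴)²)    [power of a quotient]
= ((((((n⁻² / n²) · n³)²)²) · ((k²)²)) / ((n⁻²)²)) · ((n⁴)²)    [power of a product]
= (((((n⁻² / n²) · n³)⁴) · ((k²)²)) / ((n⁻²)²)) · ((n⁴)²)    [power of a power]
= (((((n⁻² / n²)⁴) · ((n³)⁴)) · ((k²)²)) / ((n⁻²)²)) · ((n⁴)²)    [power of a product]
= ((((((n⁻²)⁴) / ((n²)⁴)) · ((n³)⁴)) · ((k²)²)) / ((n⁻²)²)) · ((n⁴)²)    [power of a quotient]
= ((((n⁻⁸ / ((n²)⁴)) · ((n³)⁴)) · ((k²)²)) / ((n⁻²)²)) · ((n⁴)²)    [power of a power]
= ((((n⁻⁸ / n⁸) · ((n³)⁴)) · ((k²)²)) / ((n⁻²)²)) · ((n⁴)²)    [power of a power]
= (((n⁻¹⁶ · ((n³)⁴)) · ((k²)²)) / ((n⁻²)²)) · ((n⁴)²)    [quotient of powers]
= (((n⁻¹⁶ · n¹²) · ((k²)²)) / ((n⁻²)²)) · ((n⁴)²)    [power of a power]
= ((n⁻⁴ · ((k²)²)) / ((n⁻²)²)) · ((n⁴)²)    [product of powers]
= ((n⁻⁴ · k⁴) / ((n⁻²)²)) · ((n⁴)²)    [power of a power]
= ((n⁻⁴ · k⁴) / n⁻⁴) · ((n⁴)²)    [power of a power]
= ((n⁻⁴ · k⁴) / n⁻⁴) · n⁸    [power of a power]
= k⁴n⁸    [quotient of powers; product of powers]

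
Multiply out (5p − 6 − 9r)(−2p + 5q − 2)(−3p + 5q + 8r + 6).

(5p − 6 − 9r)(−2p + 5q − 2)(−3p + 5q + 8r + 6)
= (−10p² + 25pq − 10p + 12p − 30q + 12 + 18pr − 45qr + 18r)(−3p + 5q + 8r + 6)    [distributive law]
= (−10p² + 25pq + 2p − 30q + 12 + 18pr − 45qr + 18r)(−3p + 5q + 8r + 6)    [combine like terms]
= 30p³ − 50p²q − 80p²r − 60p² − 75p²q + 125pq² + 200pqr + 150pq − 6p² + 10pq + 16pr + 12p + 90pq − 150q² − 240qr − 180q − 36p + 60q + 96r + 72 − 54p²r + 90pqr + 144pr² + 108pr + 135pqr − 225q²r − 360qr² − 270qr − 54pr + 90qr + 144r² + 108r    [distributive law]
= 30p³ − 125p²q − 134p²r − 66p² + 125pq² + 425pqr + 250pq + 70pr − 24p − 150q² − 420qr − 120q + 204r + 72 + 144pr² − 225q²r − 360qr² + 144r²    [combine like terms]

30p³ − 125p²q − 134p²r − 66p² + 125pq² + 425pqr + 250pq + 70pr − 24p − 150q² − 420qr − 120q + 204r + 72 + 144pr² − 225q²r − 360qr² + 144r²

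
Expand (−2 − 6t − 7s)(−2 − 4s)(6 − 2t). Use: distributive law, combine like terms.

24 + 64t + 132s + 100st − 24t^2 − 48st^2 + 168s^2 − 56s^2t

(−2 − 6t − 7s)(−2 − 4s)(6 − 2t)
= (4 + 8s + 12t + 24st + 14s + 28s^2)(6 − 2t)    [distributive law]
= (4 + 22s + 12t + 24st + 28s^2)(6 − 2t)    [combine like terms]
= 24 − 8t + 132s − 44st + 72t − 24t^2 + 144st − 48st^2 + 168s^2 − 56s^2t    [distributive law]
= 24 + 64t + 132s + 100st − 24t^2 − 48st^2 + 168s^2 − 56s^2t    [combine like terms]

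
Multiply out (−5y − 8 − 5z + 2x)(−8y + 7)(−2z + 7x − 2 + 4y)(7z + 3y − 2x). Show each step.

(−5y − 8 − 5z + 2x)(−8y + 7)(−2z + 7x − 2 + 4y)(7z + 3y − 2x)
= (40y^2 − 35y + 64y − 56 + 40yz − 35z − 16xy + 14x)(−2z + 7x − 2 + 4y)(7z + 3y − 2x)    [distributive law]
= (40y^2 + 29y − 56 + 40yz − 35z − 16xy + 14x)(−2z + 7x − 2 + 4y)(7z + 3y − 2x)    [combine like terms]
= (−80y^2z + 280xy^2 − 80y^2 + 160y^3 − 58yz + 203xy − 58y + 116y^2 + 112z − 392x + 112 − 224y − 80yz^2 + 280xyz − 80yz + 160y^2z + 70z^2 − 245xz + 70z − 140yz + 32xyz − 112x^2y + 32xy − 64xy^2 − 28xz + 98x^2 − 28x + 56xy)(7z + 3y − 2x)    [distributive law]
= (80y^2z + 216xy^2 + 36y^2 + 160y^3 − 278yz + 291xy − 282y + 182z − 420x + 112 − 80yz^2 + 312xyz + 70z^2 − 273xz − 112x^2y + 98x^2)(7z + 3y − 2x)    [combine like terms]
= 560y^2z^2 + 240y^3z − 160xy^2z + 1512xy^2z + 648xy^3 − 432x^2y^2 + 252y^2z + 108y^3 − 72xy^2 + 1120y^3z + 480y^4 − 320xy^3 − 1946yz^2 − 834y^2z + 556xyz + 2037xyz + 873xy^2 − 582x^2y − 1974yz − 846y^2 + 564xy + 1274z^2 + 546yz − 364xz − 2940xz − 1260xy + 840x^2 + 784z + 336y − 224x − 560yz^3 − 240y^2z^2 + 160xyz^2 + 2184xyz^2 + 936xy^2z − 624x^2yz + 490z^3 + 210yz^2 − 140xz^2 − 1911xz^2 − 819xyz + 546x^2z − 784x^2yz − 336x^2y^2 + 224x^3y + 686x^2z + 294x^2y − 196x^3    [distributive law]
= 320y^2z^2 + 1360y^3z + 2288xy^2z + 328xy^3 − 768x^2y^2 − 582y^2z + 108y^3 + 801xy^2 + 480y^4 − 1736yz^2 + 1774xyz − 288x^2y − 1428yz − 846y^2 − 696xy + 1274z^2 − 3304xz + 840x^2 + 784z + 336y − 224x − 560yz^3 + 2344xyz^2 − 1408x^2yz + 490z^3 − 2051xz^2 + 1232x^2z + 224x^3y − 196x^3    [combine like terms]

320y^2z^2 + 1360y^3z + 2288xy^2z + 328xy^3 − 768x^2y^2 − 582y^2z + 108y^3 + 801xy^2 + 480y^4 − 1736yz^2 + 1774xyz − 288x^2y − 1428yz − 846y^2 − 696xy + 1274z^2 − 3304xz + 840x^2 + 784z + 336y − 224x − 560yz^3 + 2344xyz^2 − 1408x^2yz + 490z^3 − 2051xz^2 + 1232x^2z + 224x^3y − 196x^3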